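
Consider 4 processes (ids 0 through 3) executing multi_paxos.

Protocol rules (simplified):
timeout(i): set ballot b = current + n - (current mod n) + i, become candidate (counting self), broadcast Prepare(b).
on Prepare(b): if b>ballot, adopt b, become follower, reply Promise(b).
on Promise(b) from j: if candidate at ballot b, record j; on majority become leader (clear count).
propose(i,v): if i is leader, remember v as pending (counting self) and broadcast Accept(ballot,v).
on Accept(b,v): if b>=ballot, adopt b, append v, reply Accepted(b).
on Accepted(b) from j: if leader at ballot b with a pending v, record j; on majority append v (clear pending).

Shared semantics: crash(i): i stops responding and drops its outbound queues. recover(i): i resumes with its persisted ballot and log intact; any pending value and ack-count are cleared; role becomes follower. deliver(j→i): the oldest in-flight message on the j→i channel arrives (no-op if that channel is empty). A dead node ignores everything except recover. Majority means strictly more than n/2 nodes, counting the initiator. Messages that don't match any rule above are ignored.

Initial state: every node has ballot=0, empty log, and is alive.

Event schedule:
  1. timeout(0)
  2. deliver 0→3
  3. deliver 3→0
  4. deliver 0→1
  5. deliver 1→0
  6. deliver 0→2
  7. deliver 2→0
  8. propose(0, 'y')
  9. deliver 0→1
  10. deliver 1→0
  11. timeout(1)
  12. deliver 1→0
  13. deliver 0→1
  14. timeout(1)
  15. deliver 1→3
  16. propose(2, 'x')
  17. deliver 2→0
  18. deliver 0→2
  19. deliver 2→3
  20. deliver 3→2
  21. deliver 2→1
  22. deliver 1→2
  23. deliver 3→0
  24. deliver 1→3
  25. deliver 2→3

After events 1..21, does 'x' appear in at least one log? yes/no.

no

e1 timeout(0): 0[cand,b=4,-]
e2 deliver 0→3: 3[foll,b=4,-]
e3 deliver 3→0: ·
e4 deliver 0→1: 1[foll,b=4,-]
e5 deliver 1→0: 0[lead,b=4,-]
e6 deliver 0→2: 2[foll,b=4,-]
e7 deliver 2→0: ·
e8 propose(0,'y'): ·
e9 deliver 0→1: 1[foll,b=4,y]
e10 deliver 1→0: ·
e11 timeout(1): 1[cand,b=9,y]
e12 deliver 1→0: 0[foll,b=9,-]
e13 deliver 0→1: ·
e14 timeout(1): 1[cand,b=13,y]
e15 deliver 1→3: 3[foll,b=9,-]
e16 propose(2,'x'): ·
e17 deliver 2→0: ·
e18 deliver 0→2: 2[foll,b=4,y]
e19 deliver 2→3: ·
e20 deliver 3→2: ·
e21 deliver 2→1: ·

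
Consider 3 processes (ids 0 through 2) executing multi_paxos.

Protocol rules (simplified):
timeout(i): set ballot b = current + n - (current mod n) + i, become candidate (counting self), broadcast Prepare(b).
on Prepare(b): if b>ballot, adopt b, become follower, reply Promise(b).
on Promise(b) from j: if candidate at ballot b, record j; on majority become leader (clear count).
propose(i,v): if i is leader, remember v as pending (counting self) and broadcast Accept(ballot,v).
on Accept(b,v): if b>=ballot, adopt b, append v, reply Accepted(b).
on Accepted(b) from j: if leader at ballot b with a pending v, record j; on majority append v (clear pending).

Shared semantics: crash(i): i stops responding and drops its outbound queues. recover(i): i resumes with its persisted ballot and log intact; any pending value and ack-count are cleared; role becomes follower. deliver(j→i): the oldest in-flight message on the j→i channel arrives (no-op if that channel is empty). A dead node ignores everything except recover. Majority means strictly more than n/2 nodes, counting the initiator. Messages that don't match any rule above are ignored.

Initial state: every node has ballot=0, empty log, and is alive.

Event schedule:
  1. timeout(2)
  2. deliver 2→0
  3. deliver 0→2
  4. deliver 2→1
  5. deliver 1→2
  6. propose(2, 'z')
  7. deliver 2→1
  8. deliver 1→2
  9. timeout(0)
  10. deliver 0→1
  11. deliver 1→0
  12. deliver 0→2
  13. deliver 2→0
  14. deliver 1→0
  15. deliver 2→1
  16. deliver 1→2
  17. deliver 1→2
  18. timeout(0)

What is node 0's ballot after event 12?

6

[1] timeout(2) → N2(cand b5 [-])
[2] deliver 2→0 → N0(foll b5 [-])
[3] deliver 0→2 → N2(lead b5 [-])
[4] deliver 2→1 → N1(foll b5 [-])
[5] deliver 1→2 → ∅
[6] propose(2,'z') → ∅
[7] deliver 2→1 → N1(foll b5 [z])
[8] deliver 1→2 → N2(lead b5 [z])
[9] timeout(0) → N0(cand b6 [-])
[10] deliver 0→1 → N1(foll b6 [z])
[11] deliver 1→0 → N0(lead b6 [-])
[12] deliver 0→2 → N2(foll b6 [z])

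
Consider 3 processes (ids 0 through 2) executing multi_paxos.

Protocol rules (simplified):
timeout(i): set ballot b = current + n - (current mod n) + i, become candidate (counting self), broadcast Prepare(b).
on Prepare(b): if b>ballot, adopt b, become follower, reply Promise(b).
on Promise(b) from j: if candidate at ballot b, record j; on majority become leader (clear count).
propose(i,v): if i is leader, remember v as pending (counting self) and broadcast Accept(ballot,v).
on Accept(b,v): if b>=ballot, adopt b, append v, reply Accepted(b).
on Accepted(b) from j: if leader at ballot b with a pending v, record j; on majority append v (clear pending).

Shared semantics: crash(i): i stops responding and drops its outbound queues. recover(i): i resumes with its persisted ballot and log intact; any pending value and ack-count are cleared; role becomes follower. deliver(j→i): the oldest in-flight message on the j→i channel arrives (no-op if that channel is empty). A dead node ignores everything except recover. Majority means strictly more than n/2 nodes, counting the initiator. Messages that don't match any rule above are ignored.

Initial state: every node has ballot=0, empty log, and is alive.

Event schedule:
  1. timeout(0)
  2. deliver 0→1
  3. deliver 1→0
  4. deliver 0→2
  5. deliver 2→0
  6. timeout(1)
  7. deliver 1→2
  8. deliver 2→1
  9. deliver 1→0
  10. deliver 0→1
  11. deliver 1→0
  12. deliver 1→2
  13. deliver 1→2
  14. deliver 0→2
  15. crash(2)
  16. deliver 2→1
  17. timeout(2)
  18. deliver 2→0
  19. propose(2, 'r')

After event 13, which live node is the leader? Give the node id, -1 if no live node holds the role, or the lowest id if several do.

1

after 1 — timeout(0): n0:cand/b3/[-]
after 2 — deliver 0→1: n1:foll/b3/[-]
after 3 — deliver 1→0: n0:lead/b3/[-]
after 4 — deliver 0→2: n2:foll/b3/[-]
after 5 — deliver 2→0: ·
after 6 — timeout(1): n1:cand/b7/[-]
after 7 — deliver 1→2: n2:foll/b7/[-]
after 8 — deliver 2→1: n1:lead/b7/[-]
after 9 — deliver 1→0: n0:foll/b7/[-]
after 10 — deliver 0→1: ·
after 11 — deliver 1→0: ·
after 12 — deliver 1→2: ·
after 13 — deliver 1→2: ·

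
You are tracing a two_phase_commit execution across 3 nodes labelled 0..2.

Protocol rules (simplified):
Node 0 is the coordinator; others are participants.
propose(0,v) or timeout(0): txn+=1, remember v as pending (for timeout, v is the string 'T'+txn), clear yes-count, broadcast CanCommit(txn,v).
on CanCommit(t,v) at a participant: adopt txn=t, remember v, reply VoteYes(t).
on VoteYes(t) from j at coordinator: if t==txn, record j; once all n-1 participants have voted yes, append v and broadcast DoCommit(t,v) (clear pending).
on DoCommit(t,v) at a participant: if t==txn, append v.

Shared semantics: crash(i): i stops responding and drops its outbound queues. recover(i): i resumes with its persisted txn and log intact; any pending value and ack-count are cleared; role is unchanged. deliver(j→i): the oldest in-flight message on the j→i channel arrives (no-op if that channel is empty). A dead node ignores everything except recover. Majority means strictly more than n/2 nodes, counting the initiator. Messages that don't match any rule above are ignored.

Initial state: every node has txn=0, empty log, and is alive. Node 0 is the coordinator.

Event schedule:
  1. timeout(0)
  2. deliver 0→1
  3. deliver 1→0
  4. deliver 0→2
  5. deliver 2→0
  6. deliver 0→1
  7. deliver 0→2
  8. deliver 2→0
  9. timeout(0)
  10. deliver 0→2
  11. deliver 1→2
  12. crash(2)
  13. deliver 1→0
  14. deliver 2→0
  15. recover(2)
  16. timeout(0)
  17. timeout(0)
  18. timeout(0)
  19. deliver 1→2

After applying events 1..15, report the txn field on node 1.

e1 timeout(0): 0[coor,t=1,-]
e2 deliver 0→1: 1[part,t=1,-]
e3 deliver 1→0: ·
e4 deliver 0→2: 2[part,t=1,-]
e5 deliver 2→0: 0[coor,t=1,T1]
e6 deliver 0→1: 1[part,t=1,T1]
e7 deliver 0→2: 2[part,t=1,T1]
e8 deliver 2→0: ·
e9 timeout(0): 0[coor,t=2,T1]
e10 deliver 0→2: 2[part,t=2,T1]
e11 deliver 1→2: ·
e12 crash(2): 2[✗part,t=2,T1]
e13 deliver 1→0: ·
e14 deliver 2→0: ·
e15 recover(2): 2[part,t=2,T1]

1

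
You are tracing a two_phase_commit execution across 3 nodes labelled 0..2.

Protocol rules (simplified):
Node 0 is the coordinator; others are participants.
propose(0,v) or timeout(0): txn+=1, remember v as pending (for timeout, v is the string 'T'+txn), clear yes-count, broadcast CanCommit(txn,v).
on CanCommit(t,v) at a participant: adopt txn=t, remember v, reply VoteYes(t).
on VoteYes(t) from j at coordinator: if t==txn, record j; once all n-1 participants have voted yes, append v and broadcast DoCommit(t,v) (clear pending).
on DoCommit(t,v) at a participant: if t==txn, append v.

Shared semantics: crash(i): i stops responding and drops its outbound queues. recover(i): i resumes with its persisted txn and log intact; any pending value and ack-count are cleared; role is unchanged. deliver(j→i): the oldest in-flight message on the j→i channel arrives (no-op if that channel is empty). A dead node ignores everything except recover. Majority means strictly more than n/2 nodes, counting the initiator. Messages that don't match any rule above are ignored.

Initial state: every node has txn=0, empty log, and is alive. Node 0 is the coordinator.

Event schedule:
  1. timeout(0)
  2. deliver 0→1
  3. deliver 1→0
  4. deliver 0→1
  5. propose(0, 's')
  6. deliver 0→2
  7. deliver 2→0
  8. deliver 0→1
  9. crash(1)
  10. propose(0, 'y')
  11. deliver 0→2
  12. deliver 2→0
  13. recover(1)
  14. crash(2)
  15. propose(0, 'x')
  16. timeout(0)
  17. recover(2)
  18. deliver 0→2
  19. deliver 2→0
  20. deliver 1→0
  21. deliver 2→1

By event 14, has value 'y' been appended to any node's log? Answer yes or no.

no

step 1 timeout(0): 0={coor,t=1,log=-}
step 2 deliver 0→1: 1={part,t=1,log=-}
step 3 deliver 1→0: —
step 4 deliver 0→1: —
step 5 propose(0,'s'): 0={coor,t=2,log=-}
step 6 deliver 0→2: 2={part,t=1,log=-}
step 7 deliver 2→0: —
step 8 deliver 0→1: 1={part,t=2,log=-}
step 9 crash(1): 1={✗part,t=2,log=-}
step 10 propose(0,'y'): 0={coor,t=3,log=-}
step 11 deliver 0→2: 2={part,t=2,log=-}
step 12 deliver 2→0: —
step 13 recover(1): 1={part,t=2,log=-}
step 14 crash(2): 2={✗part,t=2,log=-}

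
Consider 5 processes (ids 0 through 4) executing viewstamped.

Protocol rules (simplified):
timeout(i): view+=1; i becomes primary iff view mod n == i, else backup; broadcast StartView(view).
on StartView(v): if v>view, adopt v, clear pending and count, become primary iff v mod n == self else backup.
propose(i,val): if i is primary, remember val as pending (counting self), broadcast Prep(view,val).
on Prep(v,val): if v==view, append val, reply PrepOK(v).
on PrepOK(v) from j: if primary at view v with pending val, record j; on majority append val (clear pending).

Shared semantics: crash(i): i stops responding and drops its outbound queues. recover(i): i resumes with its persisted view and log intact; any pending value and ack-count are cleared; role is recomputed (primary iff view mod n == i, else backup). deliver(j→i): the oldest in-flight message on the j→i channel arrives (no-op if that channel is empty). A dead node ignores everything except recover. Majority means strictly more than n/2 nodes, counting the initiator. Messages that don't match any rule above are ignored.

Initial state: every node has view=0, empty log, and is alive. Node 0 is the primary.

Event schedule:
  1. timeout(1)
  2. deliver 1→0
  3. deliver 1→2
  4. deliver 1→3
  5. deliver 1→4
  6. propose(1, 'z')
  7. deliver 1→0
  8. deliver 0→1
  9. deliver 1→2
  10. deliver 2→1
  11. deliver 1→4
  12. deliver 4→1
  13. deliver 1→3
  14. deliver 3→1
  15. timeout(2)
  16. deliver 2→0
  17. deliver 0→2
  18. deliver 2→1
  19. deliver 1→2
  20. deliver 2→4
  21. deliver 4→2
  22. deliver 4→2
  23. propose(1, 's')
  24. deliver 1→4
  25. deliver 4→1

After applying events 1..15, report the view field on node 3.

[1] timeout(1) → N1(prim v1 [-])
[2] deliver 1→0 → N0(back v1 [-])
[3] deliver 1→2 → N2(back v1 [-])
[4] deliver 1→3 → N3(back v1 [-])
[5] deliver 1→4 → N4(back v1 [-])
[6] propose(1,'z') → ∅
[7] deliver 1→0 → N0(back v1 [z])
[8] deliver 0→1 → ∅
[9] deliver 1→2 → N2(back v1 [z])
[10] deliver 2→1 → N1(prim v1 [z])
[11] deliver 1→4 → N4(back v1 [z])
[12] deliver 4→1 → ∅
[13] deliver 1→3 → N3(back v1 [z])
[14] deliver 3→1 → ∅
[15] timeout(2) → N2(prim v2 [z])

1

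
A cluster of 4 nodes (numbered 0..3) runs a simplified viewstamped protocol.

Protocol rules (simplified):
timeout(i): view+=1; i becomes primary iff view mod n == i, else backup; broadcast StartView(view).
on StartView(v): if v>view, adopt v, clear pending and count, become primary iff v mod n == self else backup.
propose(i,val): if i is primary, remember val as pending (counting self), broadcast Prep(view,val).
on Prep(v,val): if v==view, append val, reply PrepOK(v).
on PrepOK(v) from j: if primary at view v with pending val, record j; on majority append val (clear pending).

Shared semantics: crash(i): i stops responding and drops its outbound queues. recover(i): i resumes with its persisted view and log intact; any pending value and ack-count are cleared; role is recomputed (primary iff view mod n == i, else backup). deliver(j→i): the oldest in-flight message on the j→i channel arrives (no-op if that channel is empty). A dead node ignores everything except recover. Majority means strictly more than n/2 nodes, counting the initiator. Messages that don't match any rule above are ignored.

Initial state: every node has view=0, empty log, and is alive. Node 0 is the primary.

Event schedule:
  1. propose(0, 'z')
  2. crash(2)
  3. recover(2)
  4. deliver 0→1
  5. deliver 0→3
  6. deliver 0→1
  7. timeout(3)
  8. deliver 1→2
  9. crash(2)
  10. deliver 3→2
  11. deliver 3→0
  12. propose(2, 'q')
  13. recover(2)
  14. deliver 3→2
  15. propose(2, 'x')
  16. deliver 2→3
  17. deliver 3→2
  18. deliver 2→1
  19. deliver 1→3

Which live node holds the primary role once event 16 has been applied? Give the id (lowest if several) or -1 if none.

1. propose(0,'z'):  nop
2. crash(2):  <2:✗back v0 ->
3. recover(2):  <2:back v0 ->
4. deliver 0→1:  <1:back v0 z>
5. deliver 0→3:  <3:back v0 z>
6. deliver 0→1:  nop
7. timeout(3):  <3:back v1 z>
8. deliver 1→2:  nop
9. crash(2):  <2:✗back v0 ->
10. deliver 3→2:  nop
11. deliver 3→0:  nop
12. propose(2,'q'):  nop
13. recover(2):  <2:back v0 ->
14. deliver 3→2:  <2:back v1 ->
15. propose(2,'x'):  nop
16. deliver 2→3:  nop

0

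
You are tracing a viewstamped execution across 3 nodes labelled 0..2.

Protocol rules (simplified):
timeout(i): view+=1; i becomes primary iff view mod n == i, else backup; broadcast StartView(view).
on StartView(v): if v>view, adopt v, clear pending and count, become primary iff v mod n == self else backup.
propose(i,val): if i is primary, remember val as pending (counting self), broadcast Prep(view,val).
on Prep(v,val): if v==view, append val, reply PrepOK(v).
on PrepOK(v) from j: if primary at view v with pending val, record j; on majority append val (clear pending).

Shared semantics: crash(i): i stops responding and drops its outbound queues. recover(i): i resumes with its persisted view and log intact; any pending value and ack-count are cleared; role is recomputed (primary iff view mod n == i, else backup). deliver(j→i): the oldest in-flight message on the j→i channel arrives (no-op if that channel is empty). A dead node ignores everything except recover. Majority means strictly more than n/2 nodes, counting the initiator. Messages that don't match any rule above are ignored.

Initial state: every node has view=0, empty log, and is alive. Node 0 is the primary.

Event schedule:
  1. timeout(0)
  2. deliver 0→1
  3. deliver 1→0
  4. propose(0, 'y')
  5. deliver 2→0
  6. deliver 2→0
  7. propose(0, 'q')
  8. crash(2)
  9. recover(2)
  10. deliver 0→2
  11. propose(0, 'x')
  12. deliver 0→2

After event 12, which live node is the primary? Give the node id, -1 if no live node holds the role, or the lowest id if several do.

1

step 1 timeout(0): 0={back,v=1,log=-}
step 2 deliver 0→1: 1={prim,v=1,log=-}
step 3 deliver 1→0: —
step 4 propose(0,'y'): —
step 5 deliver 2→0: —
step 6 deliver 2→0: —
step 7 propose(0,'q'): —
step 8 crash(2): 2={✗back,v=0,log=-}
step 9 recover(2): 2={back,v=0,log=-}
step 10 deliver 0→2: 2={back,v=1,log=-}
step 11 propose(0,'x'): —
step 12 deliver 0→2: —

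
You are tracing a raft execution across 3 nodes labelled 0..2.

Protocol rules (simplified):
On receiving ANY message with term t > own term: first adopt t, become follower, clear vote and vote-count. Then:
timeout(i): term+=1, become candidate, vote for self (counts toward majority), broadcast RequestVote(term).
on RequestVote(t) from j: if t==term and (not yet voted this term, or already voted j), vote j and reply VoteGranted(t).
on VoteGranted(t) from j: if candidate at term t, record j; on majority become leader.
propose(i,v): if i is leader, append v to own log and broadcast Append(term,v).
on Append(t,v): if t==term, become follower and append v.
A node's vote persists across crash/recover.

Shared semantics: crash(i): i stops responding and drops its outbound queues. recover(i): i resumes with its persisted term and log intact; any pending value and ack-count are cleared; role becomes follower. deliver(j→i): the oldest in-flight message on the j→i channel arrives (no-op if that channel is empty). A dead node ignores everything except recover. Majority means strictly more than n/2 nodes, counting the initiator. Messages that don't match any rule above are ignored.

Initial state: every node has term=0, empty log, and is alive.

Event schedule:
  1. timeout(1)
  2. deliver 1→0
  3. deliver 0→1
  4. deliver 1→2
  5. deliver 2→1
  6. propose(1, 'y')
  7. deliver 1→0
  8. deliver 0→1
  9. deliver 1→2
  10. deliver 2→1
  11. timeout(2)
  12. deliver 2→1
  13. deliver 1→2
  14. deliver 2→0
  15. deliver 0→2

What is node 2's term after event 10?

e1 timeout(1): 1[cand,t=1,-]
e2 deliver 1→0: 0[foll,t=1,-]
e3 deliver 0→1: 1[lead,t=1,-]
e4 deliver 1→2: 2[foll,t=1,-]
e5 deliver 2→1: ·
e6 propose(1,'y'): 1[lead,t=1,y]
e7 deliver 1→0: 0[foll,t=1,y]
e8 deliver 0→1: ·
e9 deliver 1→2: 2[foll,t=1,y]
e10 deliver 2→1: ·

1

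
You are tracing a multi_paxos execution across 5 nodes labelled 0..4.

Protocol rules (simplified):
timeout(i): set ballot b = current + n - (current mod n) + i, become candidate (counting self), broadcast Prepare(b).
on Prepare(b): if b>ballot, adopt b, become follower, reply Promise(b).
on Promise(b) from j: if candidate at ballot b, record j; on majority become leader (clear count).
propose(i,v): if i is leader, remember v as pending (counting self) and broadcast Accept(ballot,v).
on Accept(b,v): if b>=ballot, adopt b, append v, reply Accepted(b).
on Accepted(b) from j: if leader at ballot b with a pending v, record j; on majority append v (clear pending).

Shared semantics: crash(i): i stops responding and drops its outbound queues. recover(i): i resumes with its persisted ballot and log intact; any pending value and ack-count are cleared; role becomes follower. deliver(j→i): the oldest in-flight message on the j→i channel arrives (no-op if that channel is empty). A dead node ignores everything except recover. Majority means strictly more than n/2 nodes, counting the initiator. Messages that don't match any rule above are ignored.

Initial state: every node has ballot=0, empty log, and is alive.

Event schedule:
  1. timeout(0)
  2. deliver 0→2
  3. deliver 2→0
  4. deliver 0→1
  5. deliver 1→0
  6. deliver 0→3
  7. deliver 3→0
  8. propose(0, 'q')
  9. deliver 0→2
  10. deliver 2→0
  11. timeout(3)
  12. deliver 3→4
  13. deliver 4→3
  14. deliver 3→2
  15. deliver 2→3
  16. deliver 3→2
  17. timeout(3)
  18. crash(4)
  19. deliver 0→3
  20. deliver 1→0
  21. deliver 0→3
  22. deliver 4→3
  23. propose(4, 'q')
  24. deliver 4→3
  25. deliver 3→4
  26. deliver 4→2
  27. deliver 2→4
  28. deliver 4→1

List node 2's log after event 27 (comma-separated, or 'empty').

q

after 1 — timeout(0): n0:cand/b5/[-]
after 2 — deliver 0→2: n2:foll/b5/[-]
after 3 — deliver 2→0: ·
after 4 — deliver 0→1: n1:foll/b5/[-]
after 5 — deliver 1→0: n0:lead/b5/[-]
after 6 — deliver 0→3: n3:foll/b5/[-]
after 7 — deliver 3→0: ·
after 8 — propose(0,'q'): ·
after 9 — deliver 0→2: n2:foll/b5/[q]
after 10 — deliver 2→0: ·
after 11 — timeout(3): n3:cand/b13/[-]
after 12 — deliver 3→4: n4:foll/b13/[-]
after 13 — deliver 4→3: ·
after 14 — deliver 3→2: n2:foll/b13/[q]
after 15 — deliver 2→3: n3:lead/b13/[-]
after 16 — deliver 3→2: ·
after 17 — timeout(3): n3:cand/b18/[-]
after 18 — crash(4): n4:✗foll/b13/[-]
after 19 — deliver 0→3: ·
after 20 — deliver 1→0: ·
after 21 — deliver 0→3: ·
after 22 — deliver 4→3: ·
after 23 — propose(4,'q'): ·
after 24 — deliver 4→3: ·
after 25 — deliver 3→4: ·
after 26 — deliver 4→2: ·
after 27 — deliver 2→4: ·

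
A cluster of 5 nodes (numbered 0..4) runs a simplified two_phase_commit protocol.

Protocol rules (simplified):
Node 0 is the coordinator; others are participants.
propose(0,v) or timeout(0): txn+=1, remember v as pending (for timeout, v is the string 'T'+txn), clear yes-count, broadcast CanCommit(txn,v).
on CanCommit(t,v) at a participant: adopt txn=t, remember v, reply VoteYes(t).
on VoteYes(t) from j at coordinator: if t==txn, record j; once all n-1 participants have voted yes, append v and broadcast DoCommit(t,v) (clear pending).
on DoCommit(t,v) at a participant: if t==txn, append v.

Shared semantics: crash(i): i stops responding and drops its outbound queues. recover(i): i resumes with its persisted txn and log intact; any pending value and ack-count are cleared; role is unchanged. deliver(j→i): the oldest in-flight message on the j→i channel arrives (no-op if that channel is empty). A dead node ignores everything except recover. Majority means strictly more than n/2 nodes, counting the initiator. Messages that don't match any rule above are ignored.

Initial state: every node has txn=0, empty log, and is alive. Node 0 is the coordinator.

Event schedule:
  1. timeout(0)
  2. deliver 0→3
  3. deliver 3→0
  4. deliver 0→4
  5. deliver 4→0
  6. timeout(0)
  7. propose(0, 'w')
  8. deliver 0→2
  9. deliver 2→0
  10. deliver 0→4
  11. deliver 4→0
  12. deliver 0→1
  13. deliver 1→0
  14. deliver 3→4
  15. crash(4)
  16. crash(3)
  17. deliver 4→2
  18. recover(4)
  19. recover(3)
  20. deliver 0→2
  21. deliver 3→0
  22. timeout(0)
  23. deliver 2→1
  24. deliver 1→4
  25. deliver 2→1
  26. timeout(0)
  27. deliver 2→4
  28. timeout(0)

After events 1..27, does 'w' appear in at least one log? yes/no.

1. timeout(0):  <0:coor t1 ->
2. deliver 0→3:  <3:part t1 ->
3. deliver 3→0:  nop
4. deliver 0→4:  <4:part t1 ->
5. deliver 4→0:  nop
6. timeout(0):  <0:coor t2 ->
7. propose(0,'w'):  <0:coor t3 ->
8. deliver 0→2:  <2:part t1 ->
9. deliver 2→0:  nop
10. deliver 0→4:  <4:part t2 ->
11. deliver 4→0:  nop
12. deliver 0→1:  <1:part t1 ->
13. deliver 1→0:  nop
14. deliver 3→4:  nop
15. crash(4):  <4:✗part t2 ->
16. crash(3):  <3:✗part t1 ->
17. deliver 4→2:  nop
18. recover(4):  <4:part t2 ->
19. recover(3):  <3:part t1 ->
20. deliver 0→2:  <2:part t2 ->
21. deliver 3→0:  nop
22. timeout(0):  <0:coor t4 ->
23. deliver 2→1:  nop
24. deliver 1→4:  nop
25. deliver 2→1:  nop
26. timeout(0):  <0:coor t5 ->
27. deliver 2→4:  nop

no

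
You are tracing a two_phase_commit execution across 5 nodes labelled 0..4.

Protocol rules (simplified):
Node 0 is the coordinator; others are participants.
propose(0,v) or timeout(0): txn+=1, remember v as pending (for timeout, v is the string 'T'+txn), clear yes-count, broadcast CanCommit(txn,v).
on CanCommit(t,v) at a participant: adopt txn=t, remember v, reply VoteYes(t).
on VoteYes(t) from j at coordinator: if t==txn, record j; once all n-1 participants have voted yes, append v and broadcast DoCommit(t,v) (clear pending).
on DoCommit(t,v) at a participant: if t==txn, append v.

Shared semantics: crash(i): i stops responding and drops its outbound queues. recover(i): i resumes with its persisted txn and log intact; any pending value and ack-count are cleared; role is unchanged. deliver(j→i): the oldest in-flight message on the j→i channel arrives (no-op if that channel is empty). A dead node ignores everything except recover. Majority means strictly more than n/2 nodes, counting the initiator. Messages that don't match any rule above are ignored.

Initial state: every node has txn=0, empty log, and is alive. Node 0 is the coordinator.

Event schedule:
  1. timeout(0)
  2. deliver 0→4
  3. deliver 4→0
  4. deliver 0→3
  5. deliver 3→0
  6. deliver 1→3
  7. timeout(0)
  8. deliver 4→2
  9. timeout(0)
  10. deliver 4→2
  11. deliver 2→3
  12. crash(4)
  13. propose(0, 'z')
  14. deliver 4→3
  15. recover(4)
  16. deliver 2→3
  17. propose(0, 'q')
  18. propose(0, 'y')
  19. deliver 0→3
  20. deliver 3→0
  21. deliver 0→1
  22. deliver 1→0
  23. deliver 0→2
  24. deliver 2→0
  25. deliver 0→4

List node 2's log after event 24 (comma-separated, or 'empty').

after 1 — timeout(0): n0:coor/t1/[-]
after 2 — deliver 0→4: n4:part/t1/[-]
after 3 — deliver 4→0: ·
after 4 — deliver 0→3: n3:part/t1/[-]
after 5 — deliver 3→0: ·
after 6 — deliver 1→3: ·
after 7 — timeout(0): n0:coor/t2/[-]
after 8 — deliver 4→2: ·
after 9 — timeout(0): n0:coor/t3/[-]
after 10 — deliver 4→2: ·
after 11 — deliver 2→3: ·
after 12 — crash(4): n4:✗part/t1/[-]
after 13 — propose(0,'z'): n0:coor/t4/[-]
after 14 — deliver 4→3: ·
after 15 — recover(4): n4:part/t1/[-]
after 16 — deliver 2→3: ·
after 17 — propose(0,'q'): n0:coor/t5/[-]
after 18 — propose(0,'y'): n0:coor/t6/[-]
after 19 — deliver 0→3: n3:part/t2/[-]
after 20 — deliver 3→0: ·
after 21 — deliver 0→1: n1:part/t1/[-]
after 22 — deliver 1→0: ·
after 23 — deliver 0→2: n2:part/t1/[-]
after 24 — deliver 2→0: ·

empty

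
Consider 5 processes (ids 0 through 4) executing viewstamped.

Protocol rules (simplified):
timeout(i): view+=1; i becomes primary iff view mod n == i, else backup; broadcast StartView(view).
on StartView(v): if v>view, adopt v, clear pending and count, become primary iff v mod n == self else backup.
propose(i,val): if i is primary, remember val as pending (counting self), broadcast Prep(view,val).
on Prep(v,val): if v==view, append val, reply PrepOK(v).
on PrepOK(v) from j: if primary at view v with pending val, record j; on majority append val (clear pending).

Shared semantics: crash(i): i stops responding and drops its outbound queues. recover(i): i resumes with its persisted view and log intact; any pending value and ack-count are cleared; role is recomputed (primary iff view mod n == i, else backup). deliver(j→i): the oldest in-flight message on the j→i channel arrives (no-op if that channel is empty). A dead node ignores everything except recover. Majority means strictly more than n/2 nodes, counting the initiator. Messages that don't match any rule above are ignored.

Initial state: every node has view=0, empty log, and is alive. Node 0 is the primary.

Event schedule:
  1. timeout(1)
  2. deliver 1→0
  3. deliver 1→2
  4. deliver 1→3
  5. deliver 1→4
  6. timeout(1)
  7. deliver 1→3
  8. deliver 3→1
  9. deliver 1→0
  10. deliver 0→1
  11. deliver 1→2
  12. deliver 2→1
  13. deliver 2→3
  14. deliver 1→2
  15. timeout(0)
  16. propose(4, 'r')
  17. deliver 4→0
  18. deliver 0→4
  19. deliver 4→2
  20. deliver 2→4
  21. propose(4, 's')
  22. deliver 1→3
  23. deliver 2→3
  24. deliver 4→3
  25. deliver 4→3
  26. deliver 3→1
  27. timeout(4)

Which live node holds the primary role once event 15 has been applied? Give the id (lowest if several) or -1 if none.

2

1. timeout(1):  <1:prim v1 ->
2. deliver 1→0:  <0:back v1 ->
3. deliver 1→2:  <2:back v1 ->
4. deliver 1→3:  <3:back v1 ->
5. deliver 1→4:  <4:back v1 ->
6. timeout(1):  <1:back v2 ->
7. deliver 1→3:  <3:back v2 ->
8. deliver 3→1:  nop
9. deliver 1→0:  <0:back v2 ->
10. deliver 0→1:  nop
11. deliver 1→2:  <2:prim v2 ->
12. deliver 2→1:  nop
13. deliver 2→3:  nop
14. deliver 1→2:  nop
15. timeout(0):  <0:back v3 ->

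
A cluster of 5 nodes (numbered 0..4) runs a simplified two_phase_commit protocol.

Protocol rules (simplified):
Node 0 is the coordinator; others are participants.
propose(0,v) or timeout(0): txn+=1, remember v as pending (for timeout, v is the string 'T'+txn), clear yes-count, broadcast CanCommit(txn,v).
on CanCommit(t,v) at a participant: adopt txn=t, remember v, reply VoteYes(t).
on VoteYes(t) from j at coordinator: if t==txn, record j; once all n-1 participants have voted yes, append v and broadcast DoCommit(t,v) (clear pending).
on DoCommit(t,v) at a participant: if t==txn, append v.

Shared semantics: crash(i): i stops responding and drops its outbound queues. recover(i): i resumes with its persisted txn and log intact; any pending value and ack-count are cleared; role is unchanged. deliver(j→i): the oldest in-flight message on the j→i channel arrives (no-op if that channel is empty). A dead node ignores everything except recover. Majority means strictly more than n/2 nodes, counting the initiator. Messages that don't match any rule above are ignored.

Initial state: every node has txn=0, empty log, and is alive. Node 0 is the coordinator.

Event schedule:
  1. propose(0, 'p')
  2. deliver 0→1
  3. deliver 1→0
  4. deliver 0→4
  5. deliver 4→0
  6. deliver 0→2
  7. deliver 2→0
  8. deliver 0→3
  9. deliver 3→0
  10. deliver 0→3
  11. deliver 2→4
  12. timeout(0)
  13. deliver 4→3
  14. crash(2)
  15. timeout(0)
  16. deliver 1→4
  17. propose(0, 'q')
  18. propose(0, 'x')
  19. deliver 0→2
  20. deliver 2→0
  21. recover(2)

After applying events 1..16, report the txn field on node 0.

1. propose(0,'p'):  <0:coor t1 ->
2. deliver 0→1:  <1:part t1 ->
3. deliver 1→0:  nop
4. deliver 0→4:  <4:part t1 ->
5. deliver 4→0:  nop
6. deliver 0→2:  <2:part t1 ->
7. deliver 2→0:  nop
8. deliver 0→3:  <3:part t1 ->
9. deliver 3→0:  <0:coor t1 p>
10. deliver 0→3:  <3:part t1 p>
11. deliver 2→4:  nop
12. timeout(0):  <0:coor t2 p>
13. deliver 4→3:  nop
14. crash(2):  <2:✗part t1 ->
15. timeout(0):  <0:coor t3 p>
16. deliver 1→4:  nop

3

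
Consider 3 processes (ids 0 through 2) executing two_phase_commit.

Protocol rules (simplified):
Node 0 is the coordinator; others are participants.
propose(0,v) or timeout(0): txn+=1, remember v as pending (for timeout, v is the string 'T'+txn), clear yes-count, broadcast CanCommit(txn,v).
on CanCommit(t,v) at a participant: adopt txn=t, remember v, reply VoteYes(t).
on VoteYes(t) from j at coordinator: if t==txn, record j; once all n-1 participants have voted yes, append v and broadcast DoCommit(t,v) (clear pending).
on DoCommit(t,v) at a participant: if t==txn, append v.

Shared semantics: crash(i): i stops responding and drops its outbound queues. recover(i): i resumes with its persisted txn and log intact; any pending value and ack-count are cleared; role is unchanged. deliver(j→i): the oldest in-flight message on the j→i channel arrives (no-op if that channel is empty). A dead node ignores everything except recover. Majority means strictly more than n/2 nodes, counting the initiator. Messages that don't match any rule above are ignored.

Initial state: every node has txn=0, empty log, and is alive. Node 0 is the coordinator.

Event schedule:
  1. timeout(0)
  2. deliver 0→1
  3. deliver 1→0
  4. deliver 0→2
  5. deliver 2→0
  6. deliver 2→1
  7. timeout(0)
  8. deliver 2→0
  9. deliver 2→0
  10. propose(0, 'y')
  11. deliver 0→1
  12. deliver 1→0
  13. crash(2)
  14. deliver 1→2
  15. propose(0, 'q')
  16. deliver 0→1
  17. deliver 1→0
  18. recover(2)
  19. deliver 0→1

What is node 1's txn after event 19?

3

after 1 — timeout(0): n0:coor/t1/[-]
after 2 — deliver 0→1: n1:part/t1/[-]
after 3 — deliver 1→0: ·
after 4 — deliver 0→2: n2:part/t1/[-]
after 5 — deliver 2→0: n0:coor/t1/[T1]
after 6 — deliver 2→1: ·
after 7 — timeout(0): n0:coor/t2/[T1]
after 8 — deliver 2→0: ·
after 9 — deliver 2→0: ·
after 10 — propose(0,'y'): n0:coor/t3/[T1]
after 11 — deliver 0→1: n1:part/t1/[T1]
after 12 — deliver 1→0: ·
after 13 — crash(2): n2:✗part/t1/[-]
after 14 — deliver 1→2: ·
after 15 — propose(0,'q'): n0:coor/t4/[T1]
after 16 — deliver 0→1: n1:part/t2/[T1]
after 17 — deliver 1→0: ·
after 18 — recover(2): n2:part/t1/[-]
after 19 — deliver 0→1: n1:part/t3/[T1]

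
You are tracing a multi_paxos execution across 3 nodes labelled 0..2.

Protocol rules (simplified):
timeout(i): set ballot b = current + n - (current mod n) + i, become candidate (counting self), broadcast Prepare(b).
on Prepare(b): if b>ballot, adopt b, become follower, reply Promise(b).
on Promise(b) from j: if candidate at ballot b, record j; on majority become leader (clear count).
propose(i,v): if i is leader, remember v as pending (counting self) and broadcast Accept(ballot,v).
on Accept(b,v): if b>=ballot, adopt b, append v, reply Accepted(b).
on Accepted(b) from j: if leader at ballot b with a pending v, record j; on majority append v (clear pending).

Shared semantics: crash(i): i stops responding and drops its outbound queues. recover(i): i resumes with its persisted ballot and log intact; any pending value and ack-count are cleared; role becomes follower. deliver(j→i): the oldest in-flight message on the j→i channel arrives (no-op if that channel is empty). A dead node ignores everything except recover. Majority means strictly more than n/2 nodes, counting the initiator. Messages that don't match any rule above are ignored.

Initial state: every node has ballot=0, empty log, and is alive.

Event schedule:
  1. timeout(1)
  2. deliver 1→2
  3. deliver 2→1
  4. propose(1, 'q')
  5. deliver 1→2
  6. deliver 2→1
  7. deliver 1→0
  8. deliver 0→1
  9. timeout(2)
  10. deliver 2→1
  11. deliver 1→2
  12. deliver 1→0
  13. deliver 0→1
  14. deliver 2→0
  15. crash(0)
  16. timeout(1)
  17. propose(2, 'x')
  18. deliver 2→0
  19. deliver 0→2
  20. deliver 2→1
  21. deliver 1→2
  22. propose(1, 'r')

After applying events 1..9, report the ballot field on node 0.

4

1. timeout(1):  <1:cand b4 ->
2. deliver 1→2:  <2:foll b4 ->
3. deliver 2→1:  <1:lead b4 ->
4. propose(1,'q'):  nop
5. deliver 1→2:  <2:foll b4 q>
6. deliver 2→1:  <1:lead b4 q>
7. deliver 1→0:  <0:foll b4 ->
8. deliver 0→1:  nop
9. timeout(2):  <2:cand b8 q>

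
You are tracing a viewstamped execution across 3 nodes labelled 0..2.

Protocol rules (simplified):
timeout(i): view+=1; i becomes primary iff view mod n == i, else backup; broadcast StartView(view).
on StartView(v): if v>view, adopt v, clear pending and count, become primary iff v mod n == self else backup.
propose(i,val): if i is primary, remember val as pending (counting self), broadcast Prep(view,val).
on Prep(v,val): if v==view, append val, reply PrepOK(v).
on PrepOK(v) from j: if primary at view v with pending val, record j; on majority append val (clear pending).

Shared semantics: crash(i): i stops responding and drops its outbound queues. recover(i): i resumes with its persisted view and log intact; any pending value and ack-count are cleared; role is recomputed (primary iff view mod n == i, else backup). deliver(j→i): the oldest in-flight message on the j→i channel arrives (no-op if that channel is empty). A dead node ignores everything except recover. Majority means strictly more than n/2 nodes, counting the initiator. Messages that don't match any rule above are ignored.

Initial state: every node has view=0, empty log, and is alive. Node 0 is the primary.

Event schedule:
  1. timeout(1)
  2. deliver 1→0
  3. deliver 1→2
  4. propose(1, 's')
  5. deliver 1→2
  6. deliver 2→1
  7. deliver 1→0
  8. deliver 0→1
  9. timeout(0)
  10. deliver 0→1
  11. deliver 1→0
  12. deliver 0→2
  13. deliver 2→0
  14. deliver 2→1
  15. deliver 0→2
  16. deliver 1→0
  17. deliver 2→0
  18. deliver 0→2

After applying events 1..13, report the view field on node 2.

e1 timeout(1): 1[prim,v=1,-]
e2 deliver 1→0: 0[back,v=1,-]
e3 deliver 1→2: 2[back,v=1,-]
e4 propose(1,'s'): ·
e5 deliver 1→2: 2[back,v=1,s]
e6 deliver 2→1: 1[prim,v=1,s]
e7 deliver 1→0: 0[back,v=1,s]
e8 deliver 0→1: ·
e9 timeout(0): 0[back,v=2,s]
e10 deliver 0→1: 1[back,v=2,s]
e11 deliver 1→0: ·
e12 deliver 0→2: 2[prim,v=2,s]
e13 deliver 2→0: ·

2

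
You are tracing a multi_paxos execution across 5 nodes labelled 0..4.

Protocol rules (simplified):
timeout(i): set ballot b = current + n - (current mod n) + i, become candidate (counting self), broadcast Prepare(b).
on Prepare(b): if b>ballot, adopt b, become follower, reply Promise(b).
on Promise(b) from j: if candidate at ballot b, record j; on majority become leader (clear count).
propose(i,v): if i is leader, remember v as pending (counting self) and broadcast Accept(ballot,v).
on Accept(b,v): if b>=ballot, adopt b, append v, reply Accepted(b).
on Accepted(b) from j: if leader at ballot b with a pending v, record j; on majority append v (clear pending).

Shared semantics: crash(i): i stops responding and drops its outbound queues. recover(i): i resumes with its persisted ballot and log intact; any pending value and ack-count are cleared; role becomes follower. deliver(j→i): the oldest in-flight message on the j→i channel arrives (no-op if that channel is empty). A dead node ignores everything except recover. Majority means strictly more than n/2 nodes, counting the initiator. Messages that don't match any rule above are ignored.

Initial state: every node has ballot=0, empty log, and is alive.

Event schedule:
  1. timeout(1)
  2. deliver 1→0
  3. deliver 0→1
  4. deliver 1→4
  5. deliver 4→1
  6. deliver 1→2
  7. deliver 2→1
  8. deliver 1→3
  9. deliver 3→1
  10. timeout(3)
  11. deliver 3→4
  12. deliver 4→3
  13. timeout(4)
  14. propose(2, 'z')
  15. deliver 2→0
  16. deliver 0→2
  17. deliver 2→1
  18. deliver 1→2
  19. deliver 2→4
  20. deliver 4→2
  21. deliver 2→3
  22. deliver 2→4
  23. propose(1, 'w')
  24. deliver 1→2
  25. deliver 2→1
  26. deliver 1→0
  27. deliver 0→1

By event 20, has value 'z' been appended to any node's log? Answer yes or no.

no

after 1 — timeout(1): n1:cand/b6/[-]
after 2 — deliver 1→0: n0:foll/b6/[-]
after 3 — deliver 0→1: ·
after 4 — deliver 1→4: n4:foll/b6/[-]
after 5 — deliver 4→1: n1:lead/b6/[-]
after 6 — deliver 1→2: n2:foll/b6/[-]
after 7 — deliver 2→1: ·
after 8 — deliver 1→3: n3:foll/b6/[-]
after 9 — deliver 3→1: ·
after 10 — timeout(3): n3:cand/b13/[-]
after 11 — deliver 3→4: n4:foll/b13/[-]
after 12 — deliver 4→3: ·
after 13 — timeout(4): n4:cand/b19/[-]
after 14 — propose(2,'z'): ·
after 15 — deliver 2→0: ·
after 16 — deliver 0→2: ·
after 17 — deliver 2→1: ·
after 18 — deliver 1→2: ·
after 19 — deliver 2→4: ·
after 20 — deliver 4→2: n2:foll/b19/[-]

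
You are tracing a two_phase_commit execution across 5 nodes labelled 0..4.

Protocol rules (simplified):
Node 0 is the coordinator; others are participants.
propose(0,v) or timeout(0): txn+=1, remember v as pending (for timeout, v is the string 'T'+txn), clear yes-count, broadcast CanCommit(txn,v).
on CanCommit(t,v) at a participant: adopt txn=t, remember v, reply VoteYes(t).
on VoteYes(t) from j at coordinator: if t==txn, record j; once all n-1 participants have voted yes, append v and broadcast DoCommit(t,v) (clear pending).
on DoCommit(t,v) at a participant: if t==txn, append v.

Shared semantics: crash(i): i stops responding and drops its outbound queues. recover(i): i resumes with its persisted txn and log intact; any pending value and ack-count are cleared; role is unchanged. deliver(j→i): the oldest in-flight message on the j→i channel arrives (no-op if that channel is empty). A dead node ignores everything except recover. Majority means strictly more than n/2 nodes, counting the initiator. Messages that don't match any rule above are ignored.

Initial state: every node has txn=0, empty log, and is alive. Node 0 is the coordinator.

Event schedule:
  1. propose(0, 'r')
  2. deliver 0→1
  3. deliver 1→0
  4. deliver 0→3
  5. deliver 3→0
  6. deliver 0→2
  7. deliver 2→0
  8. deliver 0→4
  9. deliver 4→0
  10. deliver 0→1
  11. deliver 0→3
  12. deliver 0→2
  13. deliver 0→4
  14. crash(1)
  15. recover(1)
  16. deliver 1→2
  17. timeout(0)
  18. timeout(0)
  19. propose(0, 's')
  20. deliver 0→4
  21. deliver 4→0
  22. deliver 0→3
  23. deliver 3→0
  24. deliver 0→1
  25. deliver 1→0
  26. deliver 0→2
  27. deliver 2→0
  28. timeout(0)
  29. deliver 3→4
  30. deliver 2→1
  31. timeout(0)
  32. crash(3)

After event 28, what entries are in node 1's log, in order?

e1 propose(0,'r'): 0[coor,t=1,-]
e2 deliver 0→1: 1[part,t=1,-]
e3 deliver 1→0: ·
e4 deliver 0→3: 3[part,t=1,-]
e5 deliver 3→0: ·
e6 deliver 0→2: 2[part,t=1,-]
e7 deliver 2→0: ·
e8 deliver 0→4: 4[part,t=1,-]
e9 deliver 4→0: 0[coor,t=1,r]
e10 deliver 0→1: 1[part,t=1,r]
e11 deliver 0→3: 3[part,t=1,r]
e12 deliver 0→2: 2[part,t=1,r]
e13 deliver 0→4: 4[part,t=1,r]
e14 crash(1): 1[✗part,t=1,r]
e15 recover(1): 1[part,t=1,r]
e16 deliver 1→2: ·
e17 timeout(0): 0[coor,t=2,r]
e18 timeout(0): 0[coor,t=3,r]
e19 propose(0,'s'): 0[coor,t=4,r]
e20 deliver 0→4: 4[part,t=2,r]
e21 deliver 4→0: ·
e22 deliver 0→3: 3[part,t=2,r]
e23 deliver 3→0: ·
e24 deliver 0→1: 1[part,t=2,r]
e25 deliver 1→0: ·
e26 deliver 0→2: 2[part,t=2,r]
e27 deliver 2→0: ·
e28 timeout(0): 0[coor,t=5,r]

r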